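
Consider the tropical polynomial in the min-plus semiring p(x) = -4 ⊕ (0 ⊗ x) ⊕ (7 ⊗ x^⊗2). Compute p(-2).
p(-2) = -4

A tropical monomial a ⊗ x^⊗i evaluates to a + i · x. Evaluating each term at x = -2:
  Term 0 contributes -4 + 0 · -2 = -4
  Term 1 contributes 0 + 1 · -2 = -2
  Term 2 contributes 7 + 2 · -2 = 3
p(-2) = ⊕ of these = min[-4, -2, 3] = -4.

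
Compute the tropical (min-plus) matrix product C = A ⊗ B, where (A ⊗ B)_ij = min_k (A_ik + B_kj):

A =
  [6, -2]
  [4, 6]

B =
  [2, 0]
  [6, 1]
A ⊗ B =
  [4, -1]
  [6, 4]

Apply the min-plus product entry-by-entry:
  C[0][0] = min over k of (A[0][0] + B[0][0] = 6 + 2 = 8, A[0][1] + B[1][0] = -2 + 6 = 4) = 4 (attained at k = 1)
  C[0][1] = min over k of (A[0][0] + B[0][1] = 6 + 0 = 6, A[0][1] + B[1][1] = -2 + 1 = -1) = -1 (attained at k = 1)
  C[1][0] = min over k of (A[1][0] + B[0][0] = 4 + 2 = 6, A[1][1] + B[1][0] = 6 + 6 = 12) = 6 (attained at k = 0)
  C[1][1] = min over k of (A[1][0] + B[0][1] = 4 + 0 = 4, A[1][1] + B[1][1] = 6 + 1 = 7) = 4 (attained at k = 0)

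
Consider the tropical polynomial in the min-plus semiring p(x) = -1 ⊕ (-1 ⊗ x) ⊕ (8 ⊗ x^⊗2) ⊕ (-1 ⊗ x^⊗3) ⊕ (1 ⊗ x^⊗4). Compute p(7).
p(7) = -1

A tropical monomial a ⊗ x^⊗i evaluates to a + i · x. Evaluating each term at x = 7:
  Term 0 contributes -1 + 0 · 7 = -1
  Term 1 contributes -1 + 1 · 7 = 6
  Term 2 contributes 8 + 2 · 7 = 22
  Term 3 contributes -1 + 3 · 7 = 20
  Term 4 contributes 1 + 4 · 7 = 29
p(7) = ⊕ of these = min[-1, 6, 22, 20, 29] = -1.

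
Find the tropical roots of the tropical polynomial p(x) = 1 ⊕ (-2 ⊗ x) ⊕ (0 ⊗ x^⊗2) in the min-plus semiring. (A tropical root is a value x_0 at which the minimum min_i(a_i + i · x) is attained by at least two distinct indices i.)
Roots: {-2, 3}

Each tropical root is a break point of the lower envelope of the lines y = a_i + i · x (there are 3 lines, with slopes 0, 1, ..., 2). Only the lines that attain the minimum somewhere contribute to roots; other lines are dominated. Here the surviving (envelope) indices are i = 2, i = 1, i = 0.
Intersections between consecutive envelope lines give the roots: for adjacent envelope indices i < j the intersection is x = (a_i − a_j) / (j − i). Reading off the sorted break points: {-2, 3}.
Verification: at each break x_0, at least two indices attain the minimum of min_i(a_i + i · x_0).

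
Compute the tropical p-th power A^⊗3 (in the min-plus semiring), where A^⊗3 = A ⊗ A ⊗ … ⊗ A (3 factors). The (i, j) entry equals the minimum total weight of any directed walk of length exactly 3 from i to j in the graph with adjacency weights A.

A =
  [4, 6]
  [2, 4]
A^⊗3 =
  [12, 14]
  [10, 12]

Each entry (A^⊗3)_ij equals the minimum over all length-3 walks i = v_0 → v_1 → … → v_3 = j of Σ_t A[v_t][v_{t+1}]. For example, for (i, j) = (0, 1) we minimise over 4 possible intermediate vertex sequences; the minimum is 14, attained along the walk 0 → 0 → 0 → 1.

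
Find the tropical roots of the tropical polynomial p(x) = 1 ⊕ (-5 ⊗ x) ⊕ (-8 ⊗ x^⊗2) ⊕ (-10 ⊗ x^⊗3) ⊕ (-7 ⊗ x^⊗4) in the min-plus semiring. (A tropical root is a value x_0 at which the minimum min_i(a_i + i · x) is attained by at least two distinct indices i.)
Roots: {-3, 2, 3, 6}

Each tropical root is a break point of the lower envelope of the lines y = a_i + i · x (there are 5 lines, with slopes 0, 1, ..., 4). Only the lines that attain the minimum somewhere contribute to roots; other lines are dominated. Here the surviving (envelope) indices are i = 4, i = 3, i = 2, i = 1, i = 0.
Intersections between consecutive envelope lines give the roots: for adjacent envelope indices i < j the intersection is x = (a_i − a_j) / (j − i). Reading off the sorted break points: {-3, 2, 3, 6}.
Verification: at each break x_0, at least two indices attain the minimum of min_i(a_i + i · x_0).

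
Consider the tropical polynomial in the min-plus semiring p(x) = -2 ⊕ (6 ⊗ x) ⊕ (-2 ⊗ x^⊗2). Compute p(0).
p(0) = -2

A tropical monomial a ⊗ x^⊗i evaluates to a + i · x. Evaluating each term at x = 0:
  Term 0 contributes -2 + 0 · 0 = -2
  Term 1 contributes 6 + 1 · 0 = 6
  Term 2 contributes -2 + 2 · 0 = -2
p(0) = ⊕ of these = min[-2, 6, -2] = -2.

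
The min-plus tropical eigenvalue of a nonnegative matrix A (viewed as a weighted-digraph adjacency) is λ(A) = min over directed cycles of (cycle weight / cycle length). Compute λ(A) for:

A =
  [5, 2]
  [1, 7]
λ(A) = 3/2

Enumerate directed cycles and compute their means (weight / length). Sample:
  cycle 0 → 0: weight = 5, length = 1, mean = 5/1 ≈ 5.000
  cycle 1 → 1: weight = 7, length = 1, mean = 7/1 ≈ 7.000
  cycle 0 → 1 → 0: weight = 3, length = 2, mean = 3/2 ≈ 1.500
  cycle 1 → 0 → 1: weight = 3, length = 2, mean = 3/2 ≈ 1.500
Minimum mean = 1.500, attained e.g. along the cycle 0 → 1 → 0 with weight 3 and length 2. So λ(A) = 3/2 = 3/2.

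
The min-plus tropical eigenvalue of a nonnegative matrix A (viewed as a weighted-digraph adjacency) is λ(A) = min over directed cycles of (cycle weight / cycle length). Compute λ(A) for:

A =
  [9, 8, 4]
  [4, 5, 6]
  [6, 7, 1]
λ(A) = 1

Enumerate directed cycles and compute their means (weight / length). Sample:
  cycle 0 → 0: weight = 9, length = 1, mean = 9/1 ≈ 9.000
  cycle 1 → 1: weight = 5, length = 1, mean = 5/1 ≈ 5.000
  cycle 2 → 2: weight = 1, length = 1, mean = 1/1 ≈ 1.000
  cycle 0 → 1 → 0: weight = 12, length = 2, mean = 12/2 ≈ 6.000
  cycle 0 → 2 → 0: weight = 10, length = 2, mean = 10/2 ≈ 5.000
  cycle 1 → 0 → 1: weight = 12, length = 2, mean = 12/2 ≈ 6.000
Minimum mean = 1.000, attained e.g. along the cycle 2 → 2 with weight 1 and length 1. So λ(A) = 1/1 = 1.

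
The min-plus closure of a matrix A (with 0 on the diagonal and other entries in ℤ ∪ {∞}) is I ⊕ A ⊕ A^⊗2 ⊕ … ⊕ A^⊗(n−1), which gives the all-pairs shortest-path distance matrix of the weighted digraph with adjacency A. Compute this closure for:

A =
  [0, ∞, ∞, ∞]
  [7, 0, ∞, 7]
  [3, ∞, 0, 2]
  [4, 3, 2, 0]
Closure =
  [0, ∞, ∞, ∞]
  [7, 0, 9, 7]
  [3, 5, 0, 2]
  [4, 3, 2, 0]

This is the Floyd-Warshall all-pairs shortest-path computation. For each intermediate vertex k = 0, 1, …, 3, update dist[i][j] ← min(dist[i][j], dist[i][k] + dist[k][j]). The final matrix gives, for each (i, j), the minimum total weight of any directed path from i to j (possibly empty when i = j).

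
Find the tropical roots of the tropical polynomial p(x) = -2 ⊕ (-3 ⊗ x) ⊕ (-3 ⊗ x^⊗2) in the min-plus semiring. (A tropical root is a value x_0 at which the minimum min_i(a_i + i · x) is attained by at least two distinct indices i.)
Roots: {0, 1}

Each tropical root is a break point of the lower envelope of the lines y = a_i + i · x (there are 3 lines, with slopes 0, 1, ..., 2). Only the lines that attain the minimum somewhere contribute to roots; other lines are dominated. Here the surviving (envelope) indices are i = 2, i = 1, i = 0.
Intersections between consecutive envelope lines give the roots: for adjacent envelope indices i < j the intersection is x = (a_i − a_j) / (j − i). Reading off the sorted break points: {0, 1}.
Verification: at each break x_0, at least two indices attain the minimum of min_i(a_i + i · x_0).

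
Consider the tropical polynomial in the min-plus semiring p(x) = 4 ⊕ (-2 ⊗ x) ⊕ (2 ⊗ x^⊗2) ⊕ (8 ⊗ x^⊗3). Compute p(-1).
p(-1) = -3

A tropical monomial a ⊗ x^⊗i evaluates to a + i · x. Evaluating each term at x = -1:
  Term 0 contributes 4 + 0 · -1 = 4
  Term 1 contributes -2 + 1 · -1 = -3
  Term 2 contributes 2 + 2 · -1 = 0
  Term 3 contributes 8 + 3 · -1 = 5
p(-1) = ⊕ of these = min[4, -3, 0, 5] = -3.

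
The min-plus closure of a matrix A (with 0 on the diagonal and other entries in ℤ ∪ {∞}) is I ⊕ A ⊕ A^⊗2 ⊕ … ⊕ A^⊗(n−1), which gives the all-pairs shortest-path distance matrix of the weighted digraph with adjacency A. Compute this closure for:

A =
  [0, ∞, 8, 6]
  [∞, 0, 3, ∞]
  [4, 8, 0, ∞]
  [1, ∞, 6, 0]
Closure =
  [0, 16, 8, 6]
  [7, 0, 3, 13]
  [4, 8, 0, 10]
  [1, 14, 6, 0]

This is the Floyd-Warshall all-pairs shortest-path computation. For each intermediate vertex k = 0, 1, …, 3, update dist[i][j] ← min(dist[i][j], dist[i][k] + dist[k][j]). The final matrix gives, for each (i, j), the minimum total weight of any directed path from i to j (possibly empty when i = j).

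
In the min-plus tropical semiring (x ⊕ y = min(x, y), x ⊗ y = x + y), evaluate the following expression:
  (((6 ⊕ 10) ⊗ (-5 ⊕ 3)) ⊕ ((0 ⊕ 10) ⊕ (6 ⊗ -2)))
(((6 ⊕ 10) ⊗ (-5 ⊕ 3)) ⊕ ((0 ⊕ 10) ⊕ (6 ⊗ -2))) = 0

Expand innermost to outermost. Recall ⊕ takes the minimum of its arguments and ⊗ takes their sum. Working out the expression (((6 ⊕ 10) ⊗ (-5 ⊕ 3)) ⊕ ((0 ⊕ 10) ⊕ (6 ⊗ -2))) gives 0.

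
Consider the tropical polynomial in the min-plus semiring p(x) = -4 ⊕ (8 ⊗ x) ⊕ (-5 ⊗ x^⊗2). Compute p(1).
p(1) = -4

A tropical monomial a ⊗ x^⊗i evaluates to a + i · x. Evaluating each term at x = 1:
  Term 0 contributes -4 + 0 · 1 = -4
  Term 1 contributes 8 + 1 · 1 = 9
  Term 2 contributes -5 + 2 · 1 = -3
p(1) = ⊕ of these = min[-4, 9, -3] = -4.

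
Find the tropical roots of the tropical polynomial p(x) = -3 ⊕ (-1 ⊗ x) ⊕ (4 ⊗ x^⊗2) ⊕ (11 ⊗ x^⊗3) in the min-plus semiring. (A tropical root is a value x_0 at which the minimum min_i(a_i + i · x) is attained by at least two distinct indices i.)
Roots: {-7, -5, -2}

Each tropical root is a break point of the lower envelope of the lines y = a_i + i · x (there are 4 lines, with slopes 0, 1, ..., 3). Only the lines that attain the minimum somewhere contribute to roots; other lines are dominated. Here the surviving (envelope) indices are i = 3, i = 2, i = 1, i = 0.
Intersections between consecutive envelope lines give the roots: for adjacent envelope indices i < j the intersection is x = (a_i − a_j) / (j − i). Reading off the sorted break points: {-7, -5, -2}.
Verification: at each break x_0, at least two indices attain the minimum of min_i(a_i + i · x_0).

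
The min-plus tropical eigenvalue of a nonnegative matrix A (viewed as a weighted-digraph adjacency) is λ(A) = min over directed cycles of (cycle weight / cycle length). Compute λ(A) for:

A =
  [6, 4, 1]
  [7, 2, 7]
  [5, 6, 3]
λ(A) = 2

Enumerate directed cycles and compute their means (weight / length). Sample:
  cycle 0 → 0: weight = 6, length = 1, mean = 6/1 ≈ 6.000
  cycle 1 → 1: weight = 2, length = 1, mean = 2/1 ≈ 2.000
  cycle 2 → 2: weight = 3, length = 1, mean = 3/1 ≈ 3.000
  cycle 0 → 1 → 0: weight = 11, length = 2, mean = 11/2 ≈ 5.500
  cycle 0 → 2 → 0: weight = 6, length = 2, mean = 6/2 ≈ 3.000
  cycle 1 → 0 → 1: weight = 11, length = 2, mean = 11/2 ≈ 5.500
Minimum mean = 2.000, attained e.g. along the cycle 1 → 1 with weight 2 and length 1. So λ(A) = 2/1 = 2.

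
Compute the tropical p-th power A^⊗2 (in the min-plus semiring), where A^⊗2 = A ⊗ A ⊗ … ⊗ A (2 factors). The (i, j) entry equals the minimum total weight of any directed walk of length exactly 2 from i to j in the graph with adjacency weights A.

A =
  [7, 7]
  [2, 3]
A^⊗2 =
  [9, 10]
  [5, 6]

Each entry (A^⊗2)_ij equals the minimum over all length-2 walks i = v_0 → v_1 → … → v_2 = j of Σ_t A[v_t][v_{t+1}]. For example, for (i, j) = (0, 1) we minimise over 2 possible intermediate vertex sequences; the minimum is 10, attained along the walk 0 → 1 → 1.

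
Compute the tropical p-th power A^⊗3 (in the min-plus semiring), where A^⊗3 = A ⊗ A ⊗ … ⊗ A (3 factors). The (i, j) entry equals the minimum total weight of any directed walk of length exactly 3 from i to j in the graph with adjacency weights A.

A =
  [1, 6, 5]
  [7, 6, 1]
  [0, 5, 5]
A^⊗3 =
  [3, 8, 7]
  [2, 7, 6]
  [2, 7, 6]

Each entry (A^⊗3)_ij equals the minimum over all length-3 walks i = v_0 → v_1 → … → v_3 = j of Σ_t A[v_t][v_{t+1}]. For example, for (i, j) = (0, 2) we minimise over 9 possible intermediate vertex sequences; the minimum is 7, attained along the walk 0 → 0 → 0 → 2.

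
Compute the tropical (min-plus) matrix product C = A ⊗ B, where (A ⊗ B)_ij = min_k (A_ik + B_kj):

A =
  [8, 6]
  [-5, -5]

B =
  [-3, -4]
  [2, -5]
A ⊗ B =
  [5, 1]
  [-8, -10]

Apply the min-plus product entry-by-entry:
  C[0][0] = min over k of (A[0][0] + B[0][0] = 8 + -3 = 5, A[0][1] + B[1][0] = 6 + 2 = 8) = 5 (attained at k = 0)
  C[0][1] = min over k of (A[0][0] + B[0][1] = 8 + -4 = 4, A[0][1] + B[1][1] = 6 + -5 = 1) = 1 (attained at k = 1)
  C[1][0] = min over k of (A[1][0] + B[0][0] = -5 + -3 = -8, A[1][1] + B[1][0] = -5 + 2 = -3) = -8 (attained at k = 0)
  C[1][1] = min over k of (A[1][0] + B[0][1] = -5 + -4 = -9, A[1][1] + B[1][1] = -5 + -5 = -10) = -10 (attained at k = 1)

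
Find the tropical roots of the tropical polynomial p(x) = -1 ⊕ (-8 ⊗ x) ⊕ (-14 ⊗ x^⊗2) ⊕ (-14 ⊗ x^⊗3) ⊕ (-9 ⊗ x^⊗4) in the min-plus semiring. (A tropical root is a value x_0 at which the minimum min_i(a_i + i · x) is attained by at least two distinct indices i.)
Roots: {-5, 0, 6, 7}

Each tropical root is a break point of the lower envelope of the lines y = a_i + i · x (there are 5 lines, with slopes 0, 1, ..., 4). Only the lines that attain the minimum somewhere contribute to roots; other lines are dominated. Here the surviving (envelope) indices are i = 4, i = 3, i = 2, i = 1, i = 0.
Intersections between consecutive envelope lines give the roots: for adjacent envelope indices i < j the intersection is x = (a_i − a_j) / (j − i). Reading off the sorted break points: {-5, 0, 6, 7}.
Verification: at each break x_0, at least two indices attain the minimum of min_i(a_i + i · x_0).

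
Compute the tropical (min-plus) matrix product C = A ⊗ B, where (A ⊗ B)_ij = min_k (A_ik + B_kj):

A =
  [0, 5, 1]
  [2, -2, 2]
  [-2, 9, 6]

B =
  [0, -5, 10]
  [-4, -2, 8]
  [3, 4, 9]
A ⊗ B =
  [0, -5, 10]
  [-6, -4, 6]
  [-2, -7, 8]

Apply the min-plus product entry-by-entry:
  C[0][0] = min over k of (A[0][0] + B[0][0] = 0 + 0 = 0, A[0][1] + B[1][0] = 5 + -4 = 1, A[0][2] + B[2][0] = 1 + 3 = 4) = 0 (attained at k = 0)
  C[0][1] = min over k of (A[0][0] + B[0][1] = 0 + -5 = -5, A[0][1] + B[1][1] = 5 + -2 = 3, A[0][2] + B[2][1] = 1 + 4 = 5) = -5 (attained at k = 0)
  C[0][2] = min over k of (A[0][0] + B[0][2] = 0 + 10 = 10, A[0][1] + B[1][2] = 5 + 8 = 13, A[0][2] + B[2][2] = 1 + 9 = 10) = 10 (attained at k = 0)
  C[1][0] = min over k of (A[1][0] + B[0][0] = 2 + 0 = 2, A[1][1] + B[1][0] = -2 + -4 = -6, A[1][2] + B[2][0] = 2 + 3 = 5) = -6 (attained at k = 1)
  C[1][1] = min over k of (A[1][0] + B[0][1] = 2 + -5 = -3, A[1][1] + B[1][1] = -2 + -2 = -4, A[1][2] + B[2][1] = 2 + 4 = 6) = -4 (attained at k = 1)
  C[1][2] = min over k of (A[1][0] + B[0][2] = 2 + 10 = 12, A[1][1] + B[1][2] = -2 + 8 = 6, A[1][2] + B[2][2] = 2 + 9 = 11) = 6 (attained at k = 1)
  C[2][0] = min over k of (A[2][0] + B[0][0] = -2 + 0 = -2, A[2][1] + B[1][0] = 9 + -4 = 5, A[2][2] + B[2][0] = 6 + 3 = 9) = -2 (attained at k = 0)
  C[2][1] = min over k of (A[2][0] + B[0][1] = -2 + -5 = -7, A[2][1] + B[1][1] = 9 + -2 = 7, A[2][2] + B[2][1] = 6 + 4 = 10) = -7 (attained at k = 0)
  C[2][2] = min over k of (A[2][0] + B[0][2] = -2 + 10 = 8, A[2][1] + B[1][2] = 9 + 8 = 17, A[2][2] + B[2][2] = 6 + 9 = 15) = 8 (attained at k = 0)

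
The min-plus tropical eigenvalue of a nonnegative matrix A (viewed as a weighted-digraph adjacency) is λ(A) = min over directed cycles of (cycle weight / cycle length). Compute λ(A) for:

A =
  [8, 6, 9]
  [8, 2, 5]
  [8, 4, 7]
λ(A) = 2

Enumerate directed cycles and compute their means (weight / length). Sample:
  cycle 0 → 0: weight = 8, length = 1, mean = 8/1 ≈ 8.000
  cycle 1 → 1: weight = 2, length = 1, mean = 2/1 ≈ 2.000
  cycle 2 → 2: weight = 7, length = 1, mean = 7/1 ≈ 7.000
  cycle 0 → 1 → 0: weight = 14, length = 2, mean = 14/2 ≈ 7.000
  cycle 0 → 2 → 0: weight = 17, length = 2, mean = 17/2 ≈ 8.500
  cycle 1 → 0 → 1: weight = 14, length = 2, mean = 14/2 ≈ 7.000
Minimum mean = 2.000, attained e.g. along the cycle 1 → 1 with weight 2 and length 1. So λ(A) = 2/1 = 2.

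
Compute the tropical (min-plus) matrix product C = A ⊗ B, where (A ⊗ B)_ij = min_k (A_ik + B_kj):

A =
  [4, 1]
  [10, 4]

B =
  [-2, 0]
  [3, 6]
A ⊗ B =
  [2, 4]
  [7, 10]

Apply the min-plus product entry-by-entry:
  C[0][0] = min over k of (A[0][0] + B[0][0] = 4 + -2 = 2, A[0][1] + B[1][0] = 1 + 3 = 4) = 2 (attained at k = 0)
  C[0][1] = min over k of (A[0][0] + B[0][1] = 4 + 0 = 4, A[0][1] + B[1][1] = 1 + 6 = 7) = 4 (attained at k = 0)
  C[1][0] = min over k of (A[1][0] + B[0][0] = 10 + -2 = 8, A[1][1] + B[1][0] = 4 + 3 = 7) = 7 (attained at k = 1)
  C[1][1] = min over k of (A[1][0] + B[0][1] = 10 + 0 = 10, A[1][1] + B[1][1] = 4 + 6 = 10) = 10 (attained at k = 0)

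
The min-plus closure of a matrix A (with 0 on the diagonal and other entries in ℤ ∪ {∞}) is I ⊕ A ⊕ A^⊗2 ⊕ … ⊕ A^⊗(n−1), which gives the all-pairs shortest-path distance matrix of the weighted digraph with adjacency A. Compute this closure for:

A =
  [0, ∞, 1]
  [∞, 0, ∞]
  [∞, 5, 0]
Closure =
  [0, 6, 1]
  [∞, 0, ∞]
  [∞, 5, 0]

This is the Floyd-Warshall all-pairs shortest-path computation. For each intermediate vertex k = 0, 1, …, 2, update dist[i][j] ← min(dist[i][j], dist[i][k] + dist[k][j]). The final matrix gives, for each (i, j), the minimum total weight of any directed path from i to j (possibly empty when i = j).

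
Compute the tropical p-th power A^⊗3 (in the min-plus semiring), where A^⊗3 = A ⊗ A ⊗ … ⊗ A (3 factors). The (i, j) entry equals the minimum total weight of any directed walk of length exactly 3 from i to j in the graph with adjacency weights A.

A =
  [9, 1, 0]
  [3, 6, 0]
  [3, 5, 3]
A^⊗3 =
  [4, 4, 3]
  [6, 4, 3]
  [6, 7, 4]

Each entry (A^⊗3)_ij equals the minimum over all length-3 walks i = v_0 → v_1 → … → v_3 = j of Σ_t A[v_t][v_{t+1}]. For example, for (i, j) = (0, 2) we minimise over 9 possible intermediate vertex sequences; the minimum is 3, attained along the walk 0 → 2 → 0 → 2.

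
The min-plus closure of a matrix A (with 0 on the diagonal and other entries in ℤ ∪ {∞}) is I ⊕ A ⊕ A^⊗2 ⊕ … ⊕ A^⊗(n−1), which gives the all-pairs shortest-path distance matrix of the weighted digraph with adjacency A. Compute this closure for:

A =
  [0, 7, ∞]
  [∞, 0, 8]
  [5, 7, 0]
Closure =
  [0, 7, 15]
  [13, 0, 8]
  [5, 7, 0]

This is the Floyd-Warshall all-pairs shortest-path computation. For each intermediate vertex k = 0, 1, …, 2, update dist[i][j] ← min(dist[i][j], dist[i][k] + dist[k][j]). The final matrix gives, for each (i, j), the minimum total weight of any directed path from i to j (possibly empty when i = j).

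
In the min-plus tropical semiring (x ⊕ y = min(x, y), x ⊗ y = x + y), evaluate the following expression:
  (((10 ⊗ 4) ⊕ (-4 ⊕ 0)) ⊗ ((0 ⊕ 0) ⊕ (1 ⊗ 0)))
(((10 ⊗ 4) ⊕ (-4 ⊕ 0)) ⊗ ((0 ⊕ 0) ⊕ (1 ⊗ 0))) = -4

Expand innermost to outermost. Recall ⊕ takes the minimum of its arguments and ⊗ takes their sum. Working out the expression (((10 ⊗ 4) ⊕ (-4 ⊕ 0)) ⊗ ((0 ⊕ 0) ⊕ (1 ⊗ 0))) gives -4.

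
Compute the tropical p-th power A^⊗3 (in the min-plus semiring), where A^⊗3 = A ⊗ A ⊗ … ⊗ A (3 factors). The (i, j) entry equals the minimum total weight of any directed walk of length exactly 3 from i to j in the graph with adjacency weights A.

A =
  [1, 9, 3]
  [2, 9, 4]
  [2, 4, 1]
A^⊗3 =
  [3, 8, 5]
  [4, 9, 6]
  [4, 6, 3]

Each entry (A^⊗3)_ij equals the minimum over all length-3 walks i = v_0 → v_1 → … → v_3 = j of Σ_t A[v_t][v_{t+1}]. For example, for (i, j) = (0, 2) we minimise over 9 possible intermediate vertex sequences; the minimum is 5, attained along the walk 0 → 0 → 0 → 2.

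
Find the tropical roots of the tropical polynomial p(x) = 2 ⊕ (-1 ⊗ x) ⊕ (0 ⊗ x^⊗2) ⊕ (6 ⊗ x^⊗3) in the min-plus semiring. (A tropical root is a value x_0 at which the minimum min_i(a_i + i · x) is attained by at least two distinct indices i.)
Roots: {-6, -1, 3}

Each tropical root is a break point of the lower envelope of the lines y = a_i + i · x (there are 4 lines, with slopes 0, 1, ..., 3). Only the lines that attain the minimum somewhere contribute to roots; other lines are dominated. Here the surviving (envelope) indices are i = 3, i = 2, i = 1, i = 0.
Intersections between consecutive envelope lines give the roots: for adjacent envelope indices i < j the intersection is x = (a_i − a_j) / (j − i). Reading off the sorted break points: {-6, -1, 3}.
Verification: at each break x_0, at least two indices attain the minimum of min_i(a_i + i · x_0).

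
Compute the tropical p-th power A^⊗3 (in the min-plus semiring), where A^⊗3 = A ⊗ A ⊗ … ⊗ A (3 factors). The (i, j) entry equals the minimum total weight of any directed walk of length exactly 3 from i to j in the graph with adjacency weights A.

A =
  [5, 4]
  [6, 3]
A^⊗3 =
  [13, 10]
  [12, 9]

Each entry (A^⊗3)_ij equals the minimum over all length-3 walks i = v_0 → v_1 → … → v_3 = j of Σ_t A[v_t][v_{t+1}]. For example, for (i, j) = (0, 1) we minimise over 4 possible intermediate vertex sequences; the minimum is 10, attained along the walk 0 → 1 → 1 → 1.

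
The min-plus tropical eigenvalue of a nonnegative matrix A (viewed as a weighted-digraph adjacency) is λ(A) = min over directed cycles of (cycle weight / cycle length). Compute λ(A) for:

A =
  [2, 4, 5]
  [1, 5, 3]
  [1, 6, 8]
λ(A) = 2

Enumerate directed cycles and compute their means (weight / length). Sample:
  cycle 0 → 0: weight = 2, length = 1, mean = 2/1 ≈ 2.000
  cycle 1 → 1: weight = 5, length = 1, mean = 5/1 ≈ 5.000
  cycle 2 → 2: weight = 8, length = 1, mean = 8/1 ≈ 8.000
  cycle 0 → 1 → 0: weight = 5, length = 2, mean = 5/2 ≈ 2.500
  cycle 0 → 2 → 0: weight = 6, length = 2, mean = 6/2 ≈ 3.000
  cycle 1 → 0 → 1: weight = 5, length = 2, mean = 5/2 ≈ 2.500
Minimum mean = 2.000, attained e.g. along the cycle 0 → 0 with weight 2 and length 1. So λ(A) = 2/1 = 2.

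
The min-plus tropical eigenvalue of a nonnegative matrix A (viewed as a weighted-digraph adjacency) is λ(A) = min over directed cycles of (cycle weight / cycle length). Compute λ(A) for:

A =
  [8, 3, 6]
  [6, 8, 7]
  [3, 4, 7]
λ(A) = 13/3

Enumerate directed cycles and compute their means (weight / length). Sample:
  cycle 0 → 0: weight = 8, length = 1, mean = 8/1 ≈ 8.000
  cycle 1 → 1: weight = 8, length = 1, mean = 8/1 ≈ 8.000
  cycle 2 → 2: weight = 7, length = 1, mean = 7/1 ≈ 7.000
  cycle 0 → 1 → 0: weight = 9, length = 2, mean = 9/2 ≈ 4.500
  cycle 0 → 2 → 0: weight = 9, length = 2, mean = 9/2 ≈ 4.500
  cycle 1 → 0 → 1: weight = 9, length = 2, mean = 9/2 ≈ 4.500
Minimum mean = 4.333, attained e.g. along the cycle 0 → 1 → 2 → 0 with weight 13 and length 3. So λ(A) = 13/3 = 13/3.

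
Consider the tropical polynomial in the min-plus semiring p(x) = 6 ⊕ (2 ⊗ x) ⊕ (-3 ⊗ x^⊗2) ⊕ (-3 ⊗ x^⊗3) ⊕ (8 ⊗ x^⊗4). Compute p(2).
p(2) = 1

A tropical monomial a ⊗ x^⊗i evaluates to a + i · x. Evaluating each term at x = 2:
  Term 0 contributes 6 + 0 · 2 = 6
  Term 1 contributes 2 + 1 · 2 = 4
  Term 2 contributes -3 + 2 · 2 = 1
  Term 3 contributes -3 + 3 · 2 = 3
  Term 4 contributes 8 + 4 · 2 = 16
p(2) = ⊕ of these = min[6, 4, 1, 3, 16] = 1.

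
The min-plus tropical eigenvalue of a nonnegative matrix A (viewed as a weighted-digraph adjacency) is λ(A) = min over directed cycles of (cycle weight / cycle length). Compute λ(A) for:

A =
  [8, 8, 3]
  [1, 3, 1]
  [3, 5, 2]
λ(A) = 2

Enumerate directed cycles and compute their means (weight / length). Sample:
  cycle 0 → 0: weight = 8, length = 1, mean = 8/1 ≈ 8.000
  cycle 1 → 1: weight = 3, length = 1, mean = 3/1 ≈ 3.000
  cycle 2 → 2: weight = 2, length = 1, mean = 2/1 ≈ 2.000
  cycle 0 → 1 → 0: weight = 9, length = 2, mean = 9/2 ≈ 4.500
  cycle 0 → 2 → 0: weight = 6, length = 2, mean = 6/2 ≈ 3.000
  cycle 1 → 0 → 1: weight = 9, length = 2, mean = 9/2 ≈ 4.500
Minimum mean = 2.000, attained e.g. along the cycle 2 → 2 with weight 2 and length 1. So λ(A) = 2/1 = 2.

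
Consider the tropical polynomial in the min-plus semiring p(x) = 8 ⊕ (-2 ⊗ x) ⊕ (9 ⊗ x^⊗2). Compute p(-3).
p(-3) = -5

A tropical monomial a ⊗ x^⊗i evaluates to a + i · x. Evaluating each term at x = -3:
  Term 0 contributes 8 + 0 · -3 = 8
  Term 1 contributes -2 + 1 · -3 = -5
  Term 2 contributes 9 + 2 · -3 = 3
p(-3) = ⊕ of these = min[8, -5, 3] = -5.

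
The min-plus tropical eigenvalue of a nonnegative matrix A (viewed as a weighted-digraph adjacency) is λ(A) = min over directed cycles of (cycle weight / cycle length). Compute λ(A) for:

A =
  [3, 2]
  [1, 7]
λ(A) = 3/2

Enumerate directed cycles and compute their means (weight / length). Sample:
  cycle 0 → 0: weight = 3, length = 1, mean = 3/1 ≈ 3.000
  cycle 1 → 1: weight = 7, length = 1, mean = 7/1 ≈ 7.000
  cycle 0 → 1 → 0: weight = 3, length = 2, mean = 3/2 ≈ 1.500
  cycle 1 → 0 → 1: weight = 3, length = 2, mean = 3/2 ≈ 1.500
Minimum mean = 1.500, attained e.g. along the cycle 0 → 1 → 0 with weight 3 and length 2. So λ(A) = 3/2 = 3/2.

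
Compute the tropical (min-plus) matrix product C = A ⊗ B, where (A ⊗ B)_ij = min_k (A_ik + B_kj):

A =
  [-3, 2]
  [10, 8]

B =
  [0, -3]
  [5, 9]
A ⊗ B =
  [-3, -6]
  [10, 7]

Apply the min-plus product entry-by-entry:
  C[0][0] = min over k of (A[0][0] + B[0][0] = -3 + 0 = -3, A[0][1] + B[1][0] = 2 + 5 = 7) = -3 (attained at k = 0)
  C[0][1] = min over k of (A[0][0] + B[0][1] = -3 + -3 = -6, A[0][1] + B[1][1] = 2 + 9 = 11) = -6 (attained at k = 0)
  C[1][0] = min over k of (A[1][0] + B[0][0] = 10 + 0 = 10, A[1][1] + B[1][0] = 8 + 5 = 13) = 10 (attained at k = 0)
  C[1][1] = min over k of (A[1][0] + B[0][1] = 10 + -3 = 7, A[1][1] + B[1][1] = 8 + 9 = 17) = 7 (attained at k = 0)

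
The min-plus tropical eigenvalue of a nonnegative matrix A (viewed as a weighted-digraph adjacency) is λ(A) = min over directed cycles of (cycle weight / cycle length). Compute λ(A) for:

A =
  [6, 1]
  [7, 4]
λ(A) = 4

Enumerate directed cycles and compute their means (weight / length). Sample:
  cycle 0 → 0: weight = 6, length = 1, mean = 6/1 ≈ 6.000
  cycle 1 → 1: weight = 4, length = 1, mean = 4/1 ≈ 4.000
  cycle 0 → 1 → 0: weight = 8, length = 2, mean = 8/2 ≈ 4.000
  cycle 1 → 0 → 1: weight = 8, length = 2, mean = 8/2 ≈ 4.000
Minimum mean = 4.000, attained e.g. along the cycle 1 → 1 with weight 4 and length 1. So λ(A) = 4/1 = 4.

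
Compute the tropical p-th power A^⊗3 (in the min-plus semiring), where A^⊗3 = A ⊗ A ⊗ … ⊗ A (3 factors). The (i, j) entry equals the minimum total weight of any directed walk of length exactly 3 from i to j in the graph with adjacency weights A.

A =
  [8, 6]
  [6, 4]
A^⊗3 =
  [16, 14]
  [14, 12]

Each entry (A^⊗3)_ij equals the minimum over all length-3 walks i = v_0 → v_1 → … → v_3 = j of Σ_t A[v_t][v_{t+1}]. For example, for (i, j) = (0, 1) we minimise over 4 possible intermediate vertex sequences; the minimum is 14, attained along the walk 0 → 1 → 1 → 1.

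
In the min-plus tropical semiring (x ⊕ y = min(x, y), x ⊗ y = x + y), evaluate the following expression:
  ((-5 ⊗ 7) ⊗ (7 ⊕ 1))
((-5 ⊗ 7) ⊗ (7 ⊕ 1)) = 3

Expand innermost to outermost. Recall ⊕ takes the minimum of its arguments and ⊗ takes their sum. Working out the expression ((-5 ⊗ 7) ⊗ (7 ⊕ 1)) gives 3.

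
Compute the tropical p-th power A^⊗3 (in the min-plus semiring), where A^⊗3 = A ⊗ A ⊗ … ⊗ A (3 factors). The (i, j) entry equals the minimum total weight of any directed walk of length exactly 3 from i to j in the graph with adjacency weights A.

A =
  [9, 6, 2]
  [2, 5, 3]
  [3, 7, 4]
A^⊗3 =
  [9, 11, 7]
  [7, 11, 8]
  [8, 12, 9]

Each entry (A^⊗3)_ij equals the minimum over all length-3 walks i = v_0 → v_1 → … → v_3 = j of Σ_t A[v_t][v_{t+1}]. For example, for (i, j) = (0, 2) we minimise over 9 possible intermediate vertex sequences; the minimum is 7, attained along the walk 0 → 2 → 0 → 2.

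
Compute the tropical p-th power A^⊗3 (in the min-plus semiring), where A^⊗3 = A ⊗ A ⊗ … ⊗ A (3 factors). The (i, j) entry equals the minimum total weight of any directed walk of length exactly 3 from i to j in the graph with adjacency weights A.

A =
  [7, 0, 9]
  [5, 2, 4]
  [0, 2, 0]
A^⊗3 =
  [4, 4, 4]
  [4, 4, 4]
  [0, 0, 0]

Each entry (A^⊗3)_ij equals the minimum over all length-3 walks i = v_0 → v_1 → … → v_3 = j of Σ_t A[v_t][v_{t+1}]. For example, for (i, j) = (0, 2) we minimise over 9 possible intermediate vertex sequences; the minimum is 4, attained along the walk 0 → 1 → 2 → 2.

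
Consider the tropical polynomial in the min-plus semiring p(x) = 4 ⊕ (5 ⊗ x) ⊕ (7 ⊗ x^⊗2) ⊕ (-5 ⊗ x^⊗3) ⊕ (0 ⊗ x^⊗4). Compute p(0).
p(0) = -5

A tropical monomial a ⊗ x^⊗i evaluates to a + i · x. Evaluating each term at x = 0:
  Term 0 contributes 4 + 0 · 0 = 4
  Term 1 contributes 5 + 1 · 0 = 5
  Term 2 contributes 7 + 2 · 0 = 7
  Term 3 contributes -5 + 3 · 0 = -5
  Term 4 contributes 0 + 4 · 0 = 0
p(0) = ⊕ of these = min[4, 5, 7, -5, 0] = -5.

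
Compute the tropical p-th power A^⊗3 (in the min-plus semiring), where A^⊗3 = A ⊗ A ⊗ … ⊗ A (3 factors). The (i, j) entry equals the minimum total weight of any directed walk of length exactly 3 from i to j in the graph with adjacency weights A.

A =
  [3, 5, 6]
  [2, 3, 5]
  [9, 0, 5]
A^⊗3 =
  [8, 9, 11]
  [7, 8, 10]
  [5, 5, 8]

Each entry (A^⊗3)_ij equals the minimum over all length-3 walks i = v_0 → v_1 → … → v_3 = j of Σ_t A[v_t][v_{t+1}]. For example, for (i, j) = (0, 2) we minimise over 9 possible intermediate vertex sequences; the minimum is 11, attained along the walk 0 → 2 → 1 → 2.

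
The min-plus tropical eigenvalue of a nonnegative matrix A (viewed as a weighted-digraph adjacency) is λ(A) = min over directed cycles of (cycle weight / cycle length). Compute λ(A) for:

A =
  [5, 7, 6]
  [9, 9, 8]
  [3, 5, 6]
λ(A) = 9/2

Enumerate directed cycles and compute their means (weight / length). Sample:
  cycle 0 → 0: weight = 5, length = 1, mean = 5/1 ≈ 5.000
  cycle 1 → 1: weight = 9, length = 1, mean = 9/1 ≈ 9.000
  cycle 2 → 2: weight = 6, length = 1, mean = 6/1 ≈ 6.000
  cycle 0 → 1 → 0: weight = 16, length = 2, mean = 16/2 ≈ 8.000
  cycle 0 → 2 → 0: weight = 9, length = 2, mean = 9/2 ≈ 4.500
  cycle 1 → 0 → 1: weight = 16, length = 2, mean = 16/2 ≈ 8.000
Minimum mean = 4.500, attained e.g. along the cycle 0 → 2 → 0 with weight 9 and length 2. So λ(A) = 9/2 = 9/2.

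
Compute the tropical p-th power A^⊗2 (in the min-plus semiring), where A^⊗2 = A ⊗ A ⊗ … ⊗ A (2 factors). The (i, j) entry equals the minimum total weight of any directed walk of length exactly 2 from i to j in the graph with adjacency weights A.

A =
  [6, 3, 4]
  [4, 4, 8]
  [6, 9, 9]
A^⊗2 =
  [7, 7, 10]
  [8, 7, 8]
  [12, 9, 10]

Each entry (A^⊗2)_ij equals the minimum over all length-2 walks i = v_0 → v_1 → … → v_2 = j of Σ_t A[v_t][v_{t+1}]. For example, for (i, j) = (0, 2) we minimise over 3 possible intermediate vertex sequences; the minimum is 10, attained along the walk 0 → 0 → 2.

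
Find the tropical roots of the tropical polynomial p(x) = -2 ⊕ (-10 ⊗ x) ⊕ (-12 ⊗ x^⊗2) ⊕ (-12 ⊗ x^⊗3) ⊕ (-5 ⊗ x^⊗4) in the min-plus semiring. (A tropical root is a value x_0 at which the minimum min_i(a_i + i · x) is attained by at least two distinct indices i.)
Roots: {-7, 0, 2, 8}

Each tropical root is a break point of the lower envelope of the lines y = a_i + i · x (there are 5 lines, with slopes 0, 1, ..., 4). Only the lines that attain the minimum somewhere contribute to roots; other lines are dominated. Here the surviving (envelope) indices are i = 4, i = 3, i = 2, i = 1, i = 0.
Intersections between consecutive envelope lines give the roots: for adjacent envelope indices i < j the intersection is x = (a_i − a_j) / (j − i). Reading off the sorted break points: {-7, 0, 2, 8}.
Verification: at each break x_0, at least two indices attain the minimum of min_i(a_i + i · x_0).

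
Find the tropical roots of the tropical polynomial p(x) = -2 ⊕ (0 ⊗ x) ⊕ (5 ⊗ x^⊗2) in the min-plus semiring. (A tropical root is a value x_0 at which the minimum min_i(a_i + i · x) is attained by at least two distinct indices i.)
Roots: {-5, -2}

Each tropical root is a break point of the lower envelope of the lines y = a_i + i · x (there are 3 lines, with slopes 0, 1, ..., 2). Only the lines that attain the minimum somewhere contribute to roots; other lines are dominated. Here the surviving (envelope) indices are i = 2, i = 1, i = 0.
Intersections between consecutive envelope lines give the roots: for adjacent envelope indices i < j the intersection is x = (a_i − a_j) / (j − i). Reading off the sorted break points: {-5, -2}.
Verification: at each break x_0, at least two indices attain the minimum of min_i(a_i + i · x_0).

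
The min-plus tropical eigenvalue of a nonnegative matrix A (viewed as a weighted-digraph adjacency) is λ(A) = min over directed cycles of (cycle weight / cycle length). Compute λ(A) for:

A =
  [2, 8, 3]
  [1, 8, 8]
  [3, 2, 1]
λ(A) = 1

Enumerate directed cycles and compute their means (weight / length). Sample:
  cycle 0 → 0: weight = 2, length = 1, mean = 2/1 ≈ 2.000
  cycle 1 → 1: weight = 8, length = 1, mean = 8/1 ≈ 8.000
  cycle 2 → 2: weight = 1, length = 1, mean = 1/1 ≈ 1.000
  cycle 0 → 1 → 0: weight = 9, length = 2, mean = 9/2 ≈ 4.500
  cycle 0 → 2 → 0: weight = 6, length = 2, mean = 6/2 ≈ 3.000
  cycle 1 → 0 → 1: weight = 9, length = 2, mean = 9/2 ≈ 4.500
Minimum mean = 1.000, attained e.g. along the cycle 2 → 2 with weight 1 and length 1. So λ(A) = 1/1 = 1.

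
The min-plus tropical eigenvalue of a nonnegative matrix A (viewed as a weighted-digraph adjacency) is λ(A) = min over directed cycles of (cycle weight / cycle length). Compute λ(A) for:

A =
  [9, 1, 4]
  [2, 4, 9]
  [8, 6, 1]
λ(A) = 1

Enumerate directed cycles and compute their means (weight / length). Sample:
  cycle 0 → 0: weight = 9, length = 1, mean = 9/1 ≈ 9.000
  cycle 1 → 1: weight = 4, length = 1, mean = 4/1 ≈ 4.000
  cycle 2 → 2: weight = 1, length = 1, mean = 1/1 ≈ 1.000
  cycle 0 → 1 → 0: weight = 3, length = 2, mean = 3/2 ≈ 1.500
  cycle 0 → 2 → 0: weight = 12, length = 2, mean = 12/2 ≈ 6.000
  cycle 1 → 0 → 1: weight = 3, length = 2, mean = 3/2 ≈ 1.500
Minimum mean = 1.000, attained e.g. along the cycle 2 → 2 with weight 1 and length 1. So λ(A) = 1/1 = 1.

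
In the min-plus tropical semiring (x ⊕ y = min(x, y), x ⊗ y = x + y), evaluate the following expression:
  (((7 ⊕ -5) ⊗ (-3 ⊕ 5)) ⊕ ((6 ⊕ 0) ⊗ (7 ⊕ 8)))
(((7 ⊕ -5) ⊗ (-3 ⊕ 5)) ⊕ ((6 ⊕ 0) ⊗ (7 ⊕ 8))) = -8

Expand innermost to outermost. Recall ⊕ takes the minimum of its arguments and ⊗ takes their sum. Working out the expression (((7 ⊕ -5) ⊗ (-3 ⊕ 5)) ⊕ ((6 ⊕ 0) ⊗ (7 ⊕ 8))) gives -8.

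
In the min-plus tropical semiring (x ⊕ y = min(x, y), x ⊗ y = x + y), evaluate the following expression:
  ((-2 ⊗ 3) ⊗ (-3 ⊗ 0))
((-2 ⊗ 3) ⊗ (-3 ⊗ 0)) = -2

Expand innermost to outermost. Recall ⊕ takes the minimum of its arguments and ⊗ takes their sum. Working out the expression ((-2 ⊗ 3) ⊗ (-3 ⊗ 0)) gives -2.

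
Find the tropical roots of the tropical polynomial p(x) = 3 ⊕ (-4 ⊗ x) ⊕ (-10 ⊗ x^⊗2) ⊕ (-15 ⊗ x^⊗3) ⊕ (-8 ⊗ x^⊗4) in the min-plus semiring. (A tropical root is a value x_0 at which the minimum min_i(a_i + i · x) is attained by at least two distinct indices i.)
Roots: {-7, 5, 6, 7}

Each tropical root is a break point of the lower envelope of the lines y = a_i + i · x (there are 5 lines, with slopes 0, 1, ..., 4). Only the lines that attain the minimum somewhere contribute to roots; other lines are dominated. Here the surviving (envelope) indices are i = 4, i = 3, i = 2, i = 1, i = 0.
Intersections between consecutive envelope lines give the roots: for adjacent envelope indices i < j the intersection is x = (a_i − a_j) / (j − i). Reading off the sorted break points: {-7, 5, 6, 7}.
Verification: at each break x_0, at least two indices attain the minimum of min_i(a_i + i · x_0).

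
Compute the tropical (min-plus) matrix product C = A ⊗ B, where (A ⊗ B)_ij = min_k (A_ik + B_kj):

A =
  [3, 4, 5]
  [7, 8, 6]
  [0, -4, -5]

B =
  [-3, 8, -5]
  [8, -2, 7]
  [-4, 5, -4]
A ⊗ B =
  [0, 2, -2]
  [2, 6, 2]
  [-9, -6, -9]

Apply the min-plus product entry-by-entry:
  C[0][0] = min over k of (A[0][0] + B[0][0] = 3 + -3 = 0, A[0][1] + B[1][0] = 4 + 8 = 12, A[0][2] + B[2][0] = 5 + -4 = 1) = 0 (attained at k = 0)
  C[0][1] = min over k of (A[0][0] + B[0][1] = 3 + 8 = 11, A[0][1] + B[1][1] = 4 + -2 = 2, A[0][2] + B[2][1] = 5 + 5 = 10) = 2 (attained at k = 1)
  C[0][2] = min over k of (A[0][0] + B[0][2] = 3 + -5 = -2, A[0][1] + B[1][2] = 4 + 7 = 11, A[0][2] + B[2][2] = 5 + -4 = 1) = -2 (attained at k = 0)
  C[1][0] = min over k of (A[1][0] + B[0][0] = 7 + -3 = 4, A[1][1] + B[1][0] = 8 + 8 = 16, A[1][2] + B[2][0] = 6 + -4 = 2) = 2 (attained at k = 2)
  C[1][1] = min over k of (A[1][0] + B[0][1] = 7 + 8 = 15, A[1][1] + B[1][1] = 8 + -2 = 6, A[1][2] + B[2][1] = 6 + 5 = 11) = 6 (attained at k = 1)
  C[1][2] = min over k of (A[1][0] + B[0][2] = 7 + -5 = 2, A[1][1] + B[1][2] = 8 + 7 = 15, A[1][2] + B[2][2] = 6 + -4 = 2) = 2 (attained at k = 0)
  C[2][0] = min over k of (A[2][0] + B[0][0] = 0 + -3 = -3, A[2][1] + B[1][0] = -4 + 8 = 4, A[2][2] + B[2][0] = -5 + -4 = -9) = -9 (attained at k = 2)
  C[2][1] = min over k of (A[2][0] + B[0][1] = 0 + 8 = 8, A[2][1] + B[1][1] = -4 + -2 = -6, A[2][2] + B[2][1] = -5 + 5 = 0) = -6 (attained at k = 1)
  C[2][2] = min over k of (A[2][0] + B[0][2] = 0 + -5 = -5, A[2][1] + B[1][2] = -4 + 7 = 3, A[2][2] + B[2][2] = -5 + -4 = -9) = -9 (attained at k = 2)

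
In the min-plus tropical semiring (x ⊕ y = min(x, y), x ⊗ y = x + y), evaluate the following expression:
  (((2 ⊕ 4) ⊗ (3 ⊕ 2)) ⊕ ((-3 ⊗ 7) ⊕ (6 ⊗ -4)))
(((2 ⊕ 4) ⊗ (3 ⊕ 2)) ⊕ ((-3 ⊗ 7) ⊕ (6 ⊗ -4))) = 2

Expand innermost to outermost. Recall ⊕ takes the minimum of its arguments and ⊗ takes their sum. Working out the expression (((2 ⊕ 4) ⊗ (3 ⊕ 2)) ⊕ ((-3 ⊗ 7) ⊕ (6 ⊗ -4))) gives 2.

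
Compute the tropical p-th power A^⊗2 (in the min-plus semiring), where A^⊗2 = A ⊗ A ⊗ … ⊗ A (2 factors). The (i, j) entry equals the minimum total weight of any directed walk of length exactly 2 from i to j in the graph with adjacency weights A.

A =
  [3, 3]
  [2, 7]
A^⊗2 =
  [5, 6]
  [5, 5]

Each entry (A^⊗2)_ij equals the minimum over all length-2 walks i = v_0 → v_1 → … → v_2 = j of Σ_t A[v_t][v_{t+1}]. For example, for (i, j) = (0, 1) we minimise over 2 possible intermediate vertex sequences; the minimum is 6, attained along the walk 0 → 0 → 1.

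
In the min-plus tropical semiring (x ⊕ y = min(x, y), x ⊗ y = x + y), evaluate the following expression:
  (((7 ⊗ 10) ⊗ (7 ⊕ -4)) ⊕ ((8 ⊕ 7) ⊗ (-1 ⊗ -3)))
(((7 ⊗ 10) ⊗ (7 ⊕ -4)) ⊕ ((8 ⊕ 7) ⊗ (-1 ⊗ -3))) = 3

Expand innermost to outermost. Recall ⊕ takes the minimum of its arguments and ⊗ takes their sum. Working out the expression (((7 ⊗ 10) ⊗ (7 ⊕ -4)) ⊕ ((8 ⊕ 7) ⊗ (-1 ⊗ -3))) gives 3.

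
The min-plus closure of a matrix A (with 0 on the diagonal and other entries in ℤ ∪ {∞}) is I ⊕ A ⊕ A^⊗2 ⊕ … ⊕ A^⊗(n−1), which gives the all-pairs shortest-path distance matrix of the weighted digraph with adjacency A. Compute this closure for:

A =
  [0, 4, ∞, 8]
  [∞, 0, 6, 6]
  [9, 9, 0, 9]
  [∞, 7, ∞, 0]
Closure =
  [0, 4, 10, 8]
  [15, 0, 6, 6]
  [9, 9, 0, 9]
  [22, 7, 13, 0]

This is the Floyd-Warshall all-pairs shortest-path computation. For each intermediate vertex k = 0, 1, …, 3, update dist[i][j] ← min(dist[i][j], dist[i][k] + dist[k][j]). The final matrix gives, for each (i, j), the minimum total weight of any directed path from i to j (possibly empty when i = j).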